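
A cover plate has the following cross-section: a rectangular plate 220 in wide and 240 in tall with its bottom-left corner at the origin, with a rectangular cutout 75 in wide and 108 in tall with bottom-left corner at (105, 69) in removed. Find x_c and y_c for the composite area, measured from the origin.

x_c = 104.11 in, y_c = 119.46 in

plate: A = 220 × 240 = 52800.00, centroid at (110.00, 120.00).
hole: A = −(75 × 108) = -8100.00, centroid at (142.50, 123.00).
ΣA = 44700.00 in², ΣAx_c = 4653750.00 in³, ΣAy_c = 5339700.00 in³.
x_c = 4653750.00/44700.00 = 104.11 in; y_c = 5339700.00/44700.00 = 119.46 in.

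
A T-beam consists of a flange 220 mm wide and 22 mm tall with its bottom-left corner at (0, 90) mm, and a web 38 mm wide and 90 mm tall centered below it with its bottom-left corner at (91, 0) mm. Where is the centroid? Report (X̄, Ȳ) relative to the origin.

X̄ = 110.00 mm, Ȳ = 77.81 mm

Part | A | x̄ᵢ | ȳᵢ | A·x̄ᵢ | A·ȳᵢ
web | 3420.00 | 110.00 | 45.00 | 376200.00 | 153900.00
flange | 4840.00 | 110.00 | 101.00 | 532400.00 | 488840.00
Σ | 8260.00 |  |  | 908600.00 | 642740.00
X̄ = 908600.00 / 8260.00 = 110.00 mm
Ȳ = 642740.00 / 8260.00 = 77.81 mm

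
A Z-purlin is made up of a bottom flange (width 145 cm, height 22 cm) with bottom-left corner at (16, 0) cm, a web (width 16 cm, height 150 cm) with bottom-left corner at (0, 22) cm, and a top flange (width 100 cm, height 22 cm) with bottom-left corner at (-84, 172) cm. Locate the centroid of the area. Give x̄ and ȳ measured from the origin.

Part | A | x̄ᵢ | ȳᵢ | A·x̄ᵢ | A·ȳᵢ
bottom flange | 3190.00 | 88.50 | 11.00 | 282315.00 | 35090.00
web | 2400.00 | 8.00 | 97.00 | 19200.00 | 232800.00
top flange | 2200.00 | -34.00 | 183.00 | -74800.00 | 402600.00
Σ | 7790.00 |  |  | 226715.00 | 670490.00
x̄ = 226715.00 / 7790.00 = 29.10 cm
ȳ = 670490.00 / 7790.00 = 86.07 cm

x̄ = 29.10 cm, ȳ = 86.07 cm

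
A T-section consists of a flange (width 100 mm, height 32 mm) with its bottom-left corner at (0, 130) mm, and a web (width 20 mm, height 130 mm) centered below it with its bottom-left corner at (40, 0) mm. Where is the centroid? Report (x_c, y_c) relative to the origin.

Part | A | x̄ᵢ | ȳᵢ | A·x̄ᵢ | A·ȳᵢ
web | 2600.00 | 50.00 | 65.00 | 130000.00 | 169000.00
flange | 3200.00 | 50.00 | 146.00 | 160000.00 | 467200.00
Σ | 5800.00 |  |  | 290000.00 | 636200.00
x_c = 290000.00 / 5800.00 = 50.00 mm
y_c = 636200.00 / 5800.00 = 109.69 mm

x_c = 50.00 mm, y_c = 109.69 mm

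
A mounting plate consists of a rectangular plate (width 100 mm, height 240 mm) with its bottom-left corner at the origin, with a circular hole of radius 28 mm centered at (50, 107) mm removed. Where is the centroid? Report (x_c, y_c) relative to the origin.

x_c = 50.00 mm, y_c = 121.49 mm

plate: A = 100 × 240 = 24000.00, centroid at (50.00, 120.00).
hole: A = −π·28² = -2463.01, centroid at (50.00, 107.00).
ΣA = 21536.99 mm², ΣAx_c = 1076849.57 mm³, ΣAy_c = 2616458.08 mm³.
x_c = 1076849.57/21536.99 = 50.00 mm; y_c = 2616458.08/21536.99 = 121.49 mm.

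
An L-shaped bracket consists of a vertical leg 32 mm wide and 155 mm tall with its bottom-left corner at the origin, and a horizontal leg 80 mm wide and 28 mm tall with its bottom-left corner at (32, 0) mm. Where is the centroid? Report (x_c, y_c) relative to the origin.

vertical leg: A = 32 × 155 = 4960.00, centroid at (16.00, 77.50).
horizontal leg: A = 80 × 28 = 2240.00, centroid at (72.00, 14.00).
ΣA = 7200.00 mm²
ΣAx_c = (4960.00)(16.00) + (2240.00)(72.00) = 240640.00 mm³
ΣAy_c = (4960.00)(77.50) + (2240.00)(14.00) = 415760.00 mm³
x_c = 240640.00 / 7200.00 = 33.42 mm
y_c = 415760.00 / 7200.00 = 57.74 mm

x_c = 33.42 mm, y_c = 57.74 mm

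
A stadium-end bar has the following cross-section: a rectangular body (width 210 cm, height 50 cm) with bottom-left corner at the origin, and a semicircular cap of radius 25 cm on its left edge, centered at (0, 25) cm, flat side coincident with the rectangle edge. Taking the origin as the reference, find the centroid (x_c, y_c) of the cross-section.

rectangular body: A = 210 × 50 = 10500.00, centroid at (105.00, 25.00).
semicircular end: A = ½π·25² = 981.75, centroid at (-10.61, 25.00).
ΣA = 11481.75 cm²
ΣAx_c = (10500.00)(105.00) + (981.75)(-10.61) = 1092083.33 cm³
ΣAy_c = (10500.00)(25.00) + (981.75)(25.00) = 287043.69 cm³
x_c = 1092083.33 / 11481.75 = 95.11 cm
y_c = 287043.69 / 11481.75 = 25.00 cm

x_c = 95.11 cm, y_c = 25.00 cm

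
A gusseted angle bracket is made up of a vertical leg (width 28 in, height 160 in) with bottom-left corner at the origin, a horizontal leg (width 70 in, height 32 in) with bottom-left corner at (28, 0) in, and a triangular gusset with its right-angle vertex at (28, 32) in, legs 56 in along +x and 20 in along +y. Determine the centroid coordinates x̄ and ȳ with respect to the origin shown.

x̄ = 31.59 in, ȳ = 57.13 in

Part | A | x̄ᵢ | ȳᵢ | A·x̄ᵢ | A·ȳᵢ
vertical leg | 4480.00 | 14.00 | 80.00 | 62720.00 | 358400.00
horizontal leg | 2240.00 | 63.00 | 16.00 | 141120.00 | 35840.00
gusset | 560.00 | 46.67 | 38.67 | 26133.33 | 21653.33
Σ | 7280.00 |  |  | 229973.33 | 415893.33
x̄ = 229973.33 / 7280.00 = 31.59 in
ȳ = 415893.33 / 7280.00 = 57.13 in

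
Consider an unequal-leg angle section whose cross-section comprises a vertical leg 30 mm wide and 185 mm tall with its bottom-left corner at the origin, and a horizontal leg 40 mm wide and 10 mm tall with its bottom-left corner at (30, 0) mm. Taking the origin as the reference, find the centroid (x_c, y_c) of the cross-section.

x_c = 17.35 mm, y_c = 86.62 mm

Part | A | x̄ᵢ | ȳᵢ | A·x̄ᵢ | A·ȳᵢ
vertical leg | 5550.00 | 15.00 | 92.50 | 83250.00 | 513375.00
horizontal leg | 400.00 | 50.00 | 5.00 | 20000.00 | 2000.00
Σ | 5950.00 |  |  | 103250.00 | 515375.00
x_c = 103250.00 / 5950.00 = 17.35 mm
y_c = 515375.00 / 5950.00 = 86.62 mm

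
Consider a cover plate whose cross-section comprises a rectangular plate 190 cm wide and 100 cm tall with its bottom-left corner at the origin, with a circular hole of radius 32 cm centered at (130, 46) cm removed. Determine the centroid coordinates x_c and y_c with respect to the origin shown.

plate: A = 190 × 100 = 19000.00, centroid at (95.00, 50.00).
hole: A = −π·32² = -3216.99, centroid at (130.00, 46.00).
ΣA = 15783.01 cm²
ΣAx_c = (19000.00)(95.00) + (-3216.99)(130.00) = 1386791.19 cm³
ΣAy_c = (19000.00)(50.00) + (-3216.99)(46.00) = 802018.42 cm³
x_c = 1386791.19 / 15783.01 = 87.87 cm
y_c = 802018.42 / 15783.01 = 50.82 cm

x_c = 87.87 cm, y_c = 50.82 cm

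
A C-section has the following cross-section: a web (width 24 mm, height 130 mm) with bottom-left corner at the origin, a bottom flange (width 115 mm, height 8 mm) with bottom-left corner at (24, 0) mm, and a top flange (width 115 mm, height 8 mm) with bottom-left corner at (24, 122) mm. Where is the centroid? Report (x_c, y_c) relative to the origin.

web: A = 24 × 130 = 3120.00, centroid at (12.00, 65.00).
bottom flange: A = 115 × 8 = 920.00, centroid at (81.50, 4.00).
top flange: A = 115 × 8 = 920.00, centroid at (81.50, 126.00).
ΣA = 4960.00 mm², ΣAx_c = 187400.00 mm³, ΣAy_c = 322400.00 mm³.
x_c = 187400.00/4960.00 = 37.78 mm; y_c = 322400.00/4960.00 = 65.00 mm.

x_c = 37.78 mm, y_c = 65.00 mm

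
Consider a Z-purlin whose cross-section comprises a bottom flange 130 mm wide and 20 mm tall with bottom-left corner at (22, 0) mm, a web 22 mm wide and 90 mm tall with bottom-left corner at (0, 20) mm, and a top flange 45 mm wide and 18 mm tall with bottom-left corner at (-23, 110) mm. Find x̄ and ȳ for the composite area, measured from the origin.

x̄ = 45.93 mm, ȳ = 46.58 mm

Part | A | x̄ᵢ | ȳᵢ | A·x̄ᵢ | A·ȳᵢ
bottom flange | 2600.00 | 87.00 | 10.00 | 226200.00 | 26000.00
web | 1980.00 | 11.00 | 65.00 | 21780.00 | 128700.00
top flange | 810.00 | -0.50 | 119.00 | -405.00 | 96390.00
Σ | 5390.00 |  |  | 247575.00 | 251090.00
x̄ = 247575.00 / 5390.00 = 45.93 mm
ȳ = 251090.00 / 5390.00 = 46.58 mm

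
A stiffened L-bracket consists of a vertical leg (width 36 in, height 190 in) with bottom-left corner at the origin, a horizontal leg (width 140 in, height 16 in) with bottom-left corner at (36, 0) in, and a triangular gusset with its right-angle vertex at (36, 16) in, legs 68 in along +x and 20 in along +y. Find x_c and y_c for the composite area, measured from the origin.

x_c = 41.03 in, y_c = 69.99 in

Part | A | x̄ᵢ | ȳᵢ | A·x̄ᵢ | A·ȳᵢ
vertical leg | 6840.00 | 18.00 | 95.00 | 123120.00 | 649800.00
horizontal leg | 2240.00 | 106.00 | 8.00 | 237440.00 | 17920.00
gusset | 680.00 | 58.67 | 22.67 | 39893.33 | 15413.33
Σ | 9760.00 |  |  | 400453.33 | 683133.33
x_c = 400453.33 / 9760.00 = 41.03 in
y_c = 683133.33 / 9760.00 = 69.99 in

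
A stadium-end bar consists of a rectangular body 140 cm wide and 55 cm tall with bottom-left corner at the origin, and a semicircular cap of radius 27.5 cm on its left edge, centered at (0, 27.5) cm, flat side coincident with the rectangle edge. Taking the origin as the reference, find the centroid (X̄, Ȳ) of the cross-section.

X̄ = 59.08 cm, Ȳ = 27.50 cm

rectangular body: A = 140 × 55 = 7700.00, centroid at (70.00, 27.50).
semicircular end: A = ½π·27.5² = 1187.91, centroid at (-11.67, 27.50).
ΣA = 8887.91 cm², ΣAX̄ = 525135.42 cm³, ΣAȲ = 244417.65 cm³.
X̄ = 525135.42/8887.91 = 59.08 cm; Ȳ = 244417.65/8887.91 = 27.50 cm.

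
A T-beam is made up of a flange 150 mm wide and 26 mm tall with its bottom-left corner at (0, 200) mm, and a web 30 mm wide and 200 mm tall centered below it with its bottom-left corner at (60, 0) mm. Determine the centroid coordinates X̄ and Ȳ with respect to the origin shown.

Part | A | x̄ᵢ | ȳᵢ | A·x̄ᵢ | A·ȳᵢ
web | 6000.00 | 75.00 | 100.00 | 450000.00 | 600000.00
flange | 3900.00 | 75.00 | 213.00 | 292500.00 | 830700.00
Σ | 9900.00 |  |  | 742500.00 | 1430700.00
X̄ = 742500.00 / 9900.00 = 75.00 mm
Ȳ = 1430700.00 / 9900.00 = 144.52 mm

X̄ = 75.00 mm, Ȳ = 144.52 mm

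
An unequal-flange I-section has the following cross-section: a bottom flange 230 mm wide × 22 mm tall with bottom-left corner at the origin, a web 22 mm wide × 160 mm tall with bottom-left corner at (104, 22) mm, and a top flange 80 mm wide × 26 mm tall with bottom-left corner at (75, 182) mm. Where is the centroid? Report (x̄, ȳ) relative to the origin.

bottom flange: A = 230 × 22 = 5060.00, centroid at (115.00, 11.00).
web: A = 22 × 160 = 3520.00, centroid at (115.00, 102.00).
top flange: A = 80 × 26 = 2080.00, centroid at (115.00, 195.00).
ΣA = 10660.00 mm²
ΣAx̄ = (5060.00)(115.00) + (3520.00)(115.00) + (2080.00)(115.00) = 1225900.00 mm³
ΣAȳ = (5060.00)(11.00) + (3520.00)(102.00) + (2080.00)(195.00) = 820300.00 mm³
x̄ = 1225900.00 / 10660.00 = 115.00 mm
ȳ = 820300.00 / 10660.00 = 76.95 mm

x̄ = 115.00 mm, ȳ = 76.95 mm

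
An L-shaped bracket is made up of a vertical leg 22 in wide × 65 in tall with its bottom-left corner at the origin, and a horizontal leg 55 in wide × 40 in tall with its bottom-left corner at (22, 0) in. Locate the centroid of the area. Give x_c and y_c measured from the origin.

x_c = 34.33 in, y_c = 24.92 in

Part | A | x̄ᵢ | ȳᵢ | A·x̄ᵢ | A·ȳᵢ
vertical leg | 1430.00 | 11.00 | 32.50 | 15730.00 | 46475.00
horizontal leg | 2200.00 | 49.50 | 20.00 | 108900.00 | 44000.00
Σ | 3630.00 |  |  | 124630.00 | 90475.00
x_c = 124630.00 / 3630.00 = 34.33 in
y_c = 90475.00 / 3630.00 = 24.92 in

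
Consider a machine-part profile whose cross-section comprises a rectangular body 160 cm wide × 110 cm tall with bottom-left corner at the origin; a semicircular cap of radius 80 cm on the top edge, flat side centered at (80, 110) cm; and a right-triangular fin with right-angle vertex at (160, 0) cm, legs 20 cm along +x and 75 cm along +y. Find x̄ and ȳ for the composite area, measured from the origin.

x̄ = 82.29 cm, ȳ = 85.69 cm

rectangular body: A = 160 × 110 = 17600.00, centroid at (80.00, 55.00).
semicircular top: A = ½π·80² = 10053.10, centroid at (80.00, 143.95).
triangular fin: A = ½·20·75 = 750.00, centroid at (166.67, 25.00).
ΣA = 28403.10 cm², ΣAx̄ = 2337247.72 cm³, ΣAȳ = 2433923.95 cm³.
x̄ = 2337247.72/28403.10 = 82.29 cm; ȳ = 2433923.95/28403.10 = 85.69 cm.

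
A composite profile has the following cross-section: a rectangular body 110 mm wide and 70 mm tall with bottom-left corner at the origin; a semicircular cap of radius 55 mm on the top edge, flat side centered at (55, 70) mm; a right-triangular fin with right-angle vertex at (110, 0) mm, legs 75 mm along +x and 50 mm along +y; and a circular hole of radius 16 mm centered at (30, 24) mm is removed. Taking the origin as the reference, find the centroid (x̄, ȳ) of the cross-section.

x̄ = 67.58 mm, ȳ = 53.61 mm

Part | A | x̄ᵢ | ȳᵢ | A·x̄ᵢ | A·ȳᵢ
rectangular body | 7700.00 | 55.00 | 35.00 | 423500.00 | 269500.00
semicircular top | 4751.66 | 55.00 | 93.34 | 261341.24 | 443532.79
triangular fin | 1875.00 | 135.00 | 16.67 | 253125.00 | 31250.00
hole | -804.25 | 30.00 | 24.00 | -24127.43 | -19301.95
Σ | 13522.41 |  |  | 913838.81 | 724980.84
x̄ = 913838.81 / 13522.41 = 67.58 mm
ȳ = 724980.84 / 13522.41 = 53.61 mm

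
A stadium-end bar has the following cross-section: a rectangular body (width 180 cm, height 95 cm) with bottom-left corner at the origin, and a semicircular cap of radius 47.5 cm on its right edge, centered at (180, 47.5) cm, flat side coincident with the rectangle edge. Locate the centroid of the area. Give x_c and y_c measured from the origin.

x_c = 108.91 cm, y_c = 47.50 cm

Part | A | x̄ᵢ | ȳᵢ | A·x̄ᵢ | A·ȳᵢ
rectangular body | 17100.00 | 90.00 | 47.50 | 1539000.00 | 812250.00
semicircular end | 3544.11 | 200.16 | 47.50 | 709387.57 | 168345.19
Σ | 20644.11 |  |  | 2248387.57 | 980595.19
x_c = 2248387.57 / 20644.11 = 108.91 cm
y_c = 980595.19 / 20644.11 = 47.50 cm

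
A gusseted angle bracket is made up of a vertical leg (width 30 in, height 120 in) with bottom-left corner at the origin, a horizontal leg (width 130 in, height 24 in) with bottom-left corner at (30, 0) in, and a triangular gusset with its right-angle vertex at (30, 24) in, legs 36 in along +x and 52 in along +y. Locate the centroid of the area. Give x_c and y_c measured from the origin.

x_c = 50.90 in, y_c = 38.16 in

vertical leg: A = 30 × 120 = 3600.00, centroid at (15.00, 60.00).
horizontal leg: A = 130 × 24 = 3120.00, centroid at (95.00, 12.00).
gusset: A = ½·36·52 = 936.00, centroid at (42.00, 41.33).
ΣA = 7656.00 in², ΣAx_c = 389712.00 in³, ΣAy_c = 292128.00 in³.
x_c = 389712.00/7656.00 = 50.90 in; y_c = 292128.00/7656.00 = 38.16 in.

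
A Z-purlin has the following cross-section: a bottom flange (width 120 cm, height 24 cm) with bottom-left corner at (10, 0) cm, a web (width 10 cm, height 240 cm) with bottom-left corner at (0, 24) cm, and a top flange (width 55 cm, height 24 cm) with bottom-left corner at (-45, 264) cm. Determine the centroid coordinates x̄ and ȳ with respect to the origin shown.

x̄ = 28.86 cm, ȳ = 112.80 cm

Part | A | x̄ᵢ | ȳᵢ | A·x̄ᵢ | A·ȳᵢ
bottom flange | 2880.00 | 70.00 | 12.00 | 201600.00 | 34560.00
web | 2400.00 | 5.00 | 144.00 | 12000.00 | 345600.00
top flange | 1320.00 | -17.50 | 276.00 | -23100.00 | 364320.00
Σ | 6600.00 |  |  | 190500.00 | 744480.00
x̄ = 190500.00 / 6600.00 = 28.86 cm
ȳ = 744480.00 / 6600.00 = 112.80 cm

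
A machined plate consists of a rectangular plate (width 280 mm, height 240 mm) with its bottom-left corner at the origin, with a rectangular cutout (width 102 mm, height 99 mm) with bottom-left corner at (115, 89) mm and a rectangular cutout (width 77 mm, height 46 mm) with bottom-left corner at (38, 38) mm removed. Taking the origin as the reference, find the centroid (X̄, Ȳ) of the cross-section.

plate: A = 280 × 240 = 67200.00, centroid at (140.00, 120.00).
hole 1: A = −(102 × 99) = -10098.00, centroid at (166.00, 138.50).
hole 2: A = −(77 × 46) = -3542.00, centroid at (76.50, 61.00).
ΣA = 53560.00 mm²
ΣAX̄ = (67200.00)(140.00) + (-10098.00)(166.00) + (-3542.00)(76.50) = 7460769.00 mm³
ΣAȲ = (67200.00)(120.00) + (-10098.00)(138.50) + (-3542.00)(61.00) = 6449365.00 mm³
X̄ = 7460769.00 / 53560.00 = 139.30 mm
Ȳ = 6449365.00 / 53560.00 = 120.41 mm

X̄ = 139.30 mm, Ȳ = 120.41 mm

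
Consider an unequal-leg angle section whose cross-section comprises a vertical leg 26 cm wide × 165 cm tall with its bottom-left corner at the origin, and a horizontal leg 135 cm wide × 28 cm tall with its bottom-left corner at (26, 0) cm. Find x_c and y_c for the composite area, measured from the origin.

vertical leg: A = 26 × 165 = 4290.00, centroid at (13.00, 82.50).
horizontal leg: A = 135 × 28 = 3780.00, centroid at (93.50, 14.00).
ΣA = 8070.00 cm²
ΣAx_c = (4290.00)(13.00) + (3780.00)(93.50) = 409200.00 cm³
ΣAy_c = (4290.00)(82.50) + (3780.00)(14.00) = 406845.00 cm³
x_c = 409200.00 / 8070.00 = 50.71 cm
y_c = 406845.00 / 8070.00 = 50.41 cm

x_c = 50.71 cm, y_c = 50.41 cm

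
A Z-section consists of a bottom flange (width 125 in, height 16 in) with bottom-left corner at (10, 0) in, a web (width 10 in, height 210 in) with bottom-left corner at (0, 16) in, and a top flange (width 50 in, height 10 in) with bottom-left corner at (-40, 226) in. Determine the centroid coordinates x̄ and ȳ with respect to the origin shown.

bottom flange: A = 125 × 16 = 2000.00, centroid at (72.50, 8.00).
web: A = 10 × 210 = 2100.00, centroid at (5.00, 121.00).
top flange: A = 50 × 10 = 500.00, centroid at (-15.00, 231.00).
ΣA = 4600.00 in²
ΣAx̄ = (2000.00)(72.50) + (2100.00)(5.00) + (500.00)(-15.00) = 148000.00 in³
ΣAȳ = (2000.00)(8.00) + (2100.00)(121.00) + (500.00)(231.00) = 385600.00 in³
x̄ = 148000.00 / 4600.00 = 32.17 in
ȳ = 385600.00 / 4600.00 = 83.83 in

x̄ = 32.17 in, ȳ = 83.83 in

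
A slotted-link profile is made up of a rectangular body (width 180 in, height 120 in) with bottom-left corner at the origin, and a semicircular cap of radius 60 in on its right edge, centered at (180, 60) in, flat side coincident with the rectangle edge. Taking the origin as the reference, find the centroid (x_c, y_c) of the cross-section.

x_c = 113.96 in, y_c = 60.00 in

rectangular body: A = 180 × 120 = 21600.00, centroid at (90.00, 60.00).
semicircular end: A = ½π·60² = 5654.87, centroid at (205.46, 60.00).
ΣA = 27254.87 in²
ΣAx_c = (21600.00)(90.00) + (5654.87)(205.46) = 3105876.02 in³
ΣAy_c = (21600.00)(60.00) + (5654.87)(60.00) = 1635292.01 in³
x_c = 3105876.02 / 27254.87 = 113.96 in
y_c = 1635292.01 / 27254.87 = 60.00 in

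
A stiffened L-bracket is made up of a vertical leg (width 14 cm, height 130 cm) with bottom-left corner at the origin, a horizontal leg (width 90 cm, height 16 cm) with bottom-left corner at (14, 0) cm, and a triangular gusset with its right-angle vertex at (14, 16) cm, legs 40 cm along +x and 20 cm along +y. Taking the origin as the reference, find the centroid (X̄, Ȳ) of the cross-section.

X̄ = 29.68 cm, Ȳ = 37.95 cm

vertical leg: A = 14 × 130 = 1820.00, centroid at (7.00, 65.00).
horizontal leg: A = 90 × 16 = 1440.00, centroid at (59.00, 8.00).
gusset: A = ½·40·20 = 400.00, centroid at (27.33, 22.67).
ΣA = 3660.00 cm², ΣAX̄ = 108633.33 cm³, ΣAȲ = 138886.67 cm³.
X̄ = 108633.33/3660.00 = 29.68 cm; Ȳ = 138886.67/3660.00 = 37.95 cm.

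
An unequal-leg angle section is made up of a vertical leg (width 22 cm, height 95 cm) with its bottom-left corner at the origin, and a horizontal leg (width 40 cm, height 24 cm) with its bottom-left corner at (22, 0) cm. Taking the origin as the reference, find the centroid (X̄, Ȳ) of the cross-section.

X̄ = 20.76 cm, Ȳ = 36.33 cm

Part | A | x̄ᵢ | ȳᵢ | A·x̄ᵢ | A·ȳᵢ
vertical leg | 2090.00 | 11.00 | 47.50 | 22990.00 | 99275.00
horizontal leg | 960.00 | 42.00 | 12.00 | 40320.00 | 11520.00
Σ | 3050.00 |  |  | 63310.00 | 110795.00
X̄ = 63310.00 / 3050.00 = 20.76 cm
Ȳ = 110795.00 / 3050.00 = 36.33 cm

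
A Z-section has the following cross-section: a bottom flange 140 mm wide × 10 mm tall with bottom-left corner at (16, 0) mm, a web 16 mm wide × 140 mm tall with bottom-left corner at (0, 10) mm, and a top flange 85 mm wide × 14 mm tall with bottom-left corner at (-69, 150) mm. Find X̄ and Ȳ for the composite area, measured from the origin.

X̄ = 22.11 mm, Ȳ = 77.23 mm

Part | A | x̄ᵢ | ȳᵢ | A·x̄ᵢ | A·ȳᵢ
bottom flange | 1400.00 | 86.00 | 5.00 | 120400.00 | 7000.00
web | 2240.00 | 8.00 | 80.00 | 17920.00 | 179200.00
top flange | 1190.00 | -26.50 | 157.00 | -31535.00 | 186830.00
Σ | 4830.00 |  |  | 106785.00 | 373030.00
X̄ = 106785.00 / 4830.00 = 22.11 mm
Ȳ = 373030.00 / 4830.00 = 77.23 mm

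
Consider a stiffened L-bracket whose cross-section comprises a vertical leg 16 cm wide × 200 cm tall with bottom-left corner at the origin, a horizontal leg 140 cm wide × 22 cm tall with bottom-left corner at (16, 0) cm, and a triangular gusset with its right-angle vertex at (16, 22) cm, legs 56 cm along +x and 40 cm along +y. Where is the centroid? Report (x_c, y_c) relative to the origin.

Part | A | x̄ᵢ | ȳᵢ | A·x̄ᵢ | A·ȳᵢ
vertical leg | 3200.00 | 8.00 | 100.00 | 25600.00 | 320000.00
horizontal leg | 3080.00 | 86.00 | 11.00 | 264880.00 | 33880.00
gusset | 1120.00 | 34.67 | 35.33 | 38826.67 | 39573.33
Σ | 7400.00 |  |  | 329306.67 | 393453.33
x_c = 329306.67 / 7400.00 = 44.50 cm
y_c = 393453.33 / 7400.00 = 53.17 cm

x_c = 44.50 cm, y_c = 53.17 cm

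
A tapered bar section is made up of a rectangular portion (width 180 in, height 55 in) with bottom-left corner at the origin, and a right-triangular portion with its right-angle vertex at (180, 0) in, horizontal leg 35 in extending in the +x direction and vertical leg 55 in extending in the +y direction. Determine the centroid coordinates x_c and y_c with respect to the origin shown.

rectangular portion: A = 180 × 55 = 9900.00, centroid at (90.00, 27.50).
triangular portion: A = ½·35·55 = 962.50, centroid at (191.67, 18.33).
ΣA = 10862.50 in², ΣAx_c = 1075479.17 in³, ΣAy_c = 289895.83 in³.
x_c = 1075479.17/10862.50 = 99.01 in; y_c = 289895.83/10862.50 = 26.69 in.

x_c = 99.01 in, y_c = 26.69 in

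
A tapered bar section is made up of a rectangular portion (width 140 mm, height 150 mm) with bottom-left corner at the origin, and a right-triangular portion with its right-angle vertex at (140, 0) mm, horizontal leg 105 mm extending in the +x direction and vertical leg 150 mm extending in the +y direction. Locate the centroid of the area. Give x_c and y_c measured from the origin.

rectangular portion: A = 140 × 150 = 21000.00, centroid at (70.00, 75.00).
triangular portion: A = ½·105·150 = 7875.00, centroid at (175.00, 50.00).
ΣA = 28875.00 mm²
ΣAx_c = (21000.00)(70.00) + (7875.00)(175.00) = 2848125.00 mm³
ΣAy_c = (21000.00)(75.00) + (7875.00)(50.00) = 1968750.00 mm³
x_c = 2848125.00 / 28875.00 = 98.64 mm
y_c = 1968750.00 / 28875.00 = 68.18 mm

x_c = 98.64 mm, y_c = 68.18 mm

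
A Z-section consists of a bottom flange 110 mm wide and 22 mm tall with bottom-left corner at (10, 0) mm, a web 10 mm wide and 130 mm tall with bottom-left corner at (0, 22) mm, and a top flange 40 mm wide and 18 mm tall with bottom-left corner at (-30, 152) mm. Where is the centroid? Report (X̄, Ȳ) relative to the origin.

Part | A | x̄ᵢ | ȳᵢ | A·x̄ᵢ | A·ȳᵢ
bottom flange | 2420.00 | 65.00 | 11.00 | 157300.00 | 26620.00
web | 1300.00 | 5.00 | 87.00 | 6500.00 | 113100.00
top flange | 720.00 | -10.00 | 161.00 | -7200.00 | 115920.00
Σ | 4440.00 |  |  | 156600.00 | 255640.00
X̄ = 156600.00 / 4440.00 = 35.27 mm
Ȳ = 255640.00 / 4440.00 = 57.58 mm

X̄ = 35.27 mm, Ȳ = 57.58 mm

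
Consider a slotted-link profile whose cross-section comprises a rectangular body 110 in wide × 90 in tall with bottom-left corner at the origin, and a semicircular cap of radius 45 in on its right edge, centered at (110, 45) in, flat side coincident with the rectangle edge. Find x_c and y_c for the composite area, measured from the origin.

rectangular body: A = 110 × 90 = 9900.00, centroid at (55.00, 45.00).
semicircular end: A = ½π·45² = 3180.86, centroid at (129.10, 45.00).
ΣA = 13080.86 in², ΣAx_c = 955144.88 in³, ΣAy_c = 588638.82 in³.
x_c = 955144.88/13080.86 = 73.02 in; y_c = 588638.82/13080.86 = 45.00 in.

x_c = 73.02 in, y_c = 45.00 in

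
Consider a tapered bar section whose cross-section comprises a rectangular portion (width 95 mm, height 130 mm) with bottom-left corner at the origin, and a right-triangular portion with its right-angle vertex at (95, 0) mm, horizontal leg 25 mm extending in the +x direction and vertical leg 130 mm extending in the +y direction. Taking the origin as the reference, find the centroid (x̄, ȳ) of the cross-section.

Part | A | x̄ᵢ | ȳᵢ | A·x̄ᵢ | A·ȳᵢ
rectangular portion | 12350.00 | 47.50 | 65.00 | 586625.00 | 802750.00
triangular portion | 1625.00 | 103.33 | 43.33 | 167916.67 | 70416.67
Σ | 13975.00 |  |  | 754541.67 | 873166.67
x̄ = 754541.67 / 13975.00 = 53.99 mm
ȳ = 873166.67 / 13975.00 = 62.48 mm

x̄ = 53.99 mm, ȳ = 62.48 mm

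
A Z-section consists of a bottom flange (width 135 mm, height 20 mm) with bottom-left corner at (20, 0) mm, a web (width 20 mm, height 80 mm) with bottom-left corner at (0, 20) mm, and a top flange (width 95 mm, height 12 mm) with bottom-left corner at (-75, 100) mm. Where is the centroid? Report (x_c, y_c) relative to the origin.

bottom flange: A = 135 × 20 = 2700.00, centroid at (87.50, 10.00).
web: A = 20 × 80 = 1600.00, centroid at (10.00, 60.00).
top flange: A = 95 × 12 = 1140.00, centroid at (-27.50, 106.00).
ΣA = 5440.00 mm², ΣAx_c = 220900.00 mm³, ΣAy_c = 243840.00 mm³.
x_c = 220900.00/5440.00 = 40.61 mm; y_c = 243840.00/5440.00 = 44.82 mm.

x_c = 40.61 mm, y_c = 44.82 mm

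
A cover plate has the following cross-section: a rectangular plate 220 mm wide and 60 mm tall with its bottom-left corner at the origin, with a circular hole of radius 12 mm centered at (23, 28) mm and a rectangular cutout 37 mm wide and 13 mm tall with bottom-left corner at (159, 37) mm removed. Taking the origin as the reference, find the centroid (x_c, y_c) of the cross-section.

plate: A = 220 × 60 = 13200.00, centroid at (110.00, 30.00).
hole 1: A = −π·12² = -452.39, centroid at (23.00, 28.00).
hole 2: A = −(37 × 13) = -481.00, centroid at (177.50, 43.50).
ΣA = 12266.61 mm²
ΣAx_c = (13200.00)(110.00) + (-452.39)(23.00) + (-481.00)(177.50) = 1356217.55 mm³
ΣAy_c = (13200.00)(30.00) + (-452.39)(28.00) + (-481.00)(43.50) = 362409.60 mm³
x_c = 1356217.55 / 12266.61 = 110.56 mm
y_c = 362409.60 / 12266.61 = 29.54 mm

x_c = 110.56 mm, y_c = 29.54 mm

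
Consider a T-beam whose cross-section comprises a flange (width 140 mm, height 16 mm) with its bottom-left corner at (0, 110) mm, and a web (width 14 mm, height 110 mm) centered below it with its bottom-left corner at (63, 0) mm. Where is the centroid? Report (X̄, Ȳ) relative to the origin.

web: A = 14 × 110 = 1540.00, centroid at (70.00, 55.00).
flange: A = 140 × 16 = 2240.00, centroid at (70.00, 118.00).
ΣA = 3780.00 mm², ΣAX̄ = 264600.00 mm³, ΣAȲ = 349020.00 mm³.
X̄ = 264600.00/3780.00 = 70.00 mm; Ȳ = 349020.00/3780.00 = 92.33 mm.

X̄ = 70.00 mm, Ȳ = 92.33 mm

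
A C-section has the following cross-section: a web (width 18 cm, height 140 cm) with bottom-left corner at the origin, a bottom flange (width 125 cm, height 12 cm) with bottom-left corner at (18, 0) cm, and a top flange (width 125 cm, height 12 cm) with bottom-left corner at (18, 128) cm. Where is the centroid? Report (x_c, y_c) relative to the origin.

x_c = 47.86 cm, y_c = 70.00 cm

Part | A | x̄ᵢ | ȳᵢ | A·x̄ᵢ | A·ȳᵢ
web | 2520.00 | 9.00 | 70.00 | 22680.00 | 176400.00
bottom flange | 1500.00 | 80.50 | 6.00 | 120750.00 | 9000.00
top flange | 1500.00 | 80.50 | 134.00 | 120750.00 | 201000.00
Σ | 5520.00 |  |  | 264180.00 | 386400.00
x_c = 264180.00 / 5520.00 = 47.86 cm
y_c = 386400.00 / 5520.00 = 70.00 cm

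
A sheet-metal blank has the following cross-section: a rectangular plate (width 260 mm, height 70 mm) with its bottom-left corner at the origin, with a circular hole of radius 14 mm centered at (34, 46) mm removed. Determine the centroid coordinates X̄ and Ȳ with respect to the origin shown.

X̄ = 133.36 mm, Ȳ = 34.61 mm

plate: A = 260 × 70 = 18200.00, centroid at (130.00, 35.00).
hole: A = −π·14² = -615.75, centroid at (34.00, 46.00).
ΣA = 17584.25 mm², ΣAX̄ = 2345064.43 mm³, ΣAȲ = 608675.40 mm³.
X̄ = 2345064.43/17584.25 = 133.36 mm; Ȳ = 608675.40/17584.25 = 34.61 mm.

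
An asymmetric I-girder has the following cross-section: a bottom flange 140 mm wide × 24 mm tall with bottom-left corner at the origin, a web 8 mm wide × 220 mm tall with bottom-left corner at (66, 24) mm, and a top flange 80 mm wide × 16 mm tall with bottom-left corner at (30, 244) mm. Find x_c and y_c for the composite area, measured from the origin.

bottom flange: A = 140 × 24 = 3360.00, centroid at (70.00, 12.00).
web: A = 8 × 220 = 1760.00, centroid at (70.00, 134.00).
top flange: A = 80 × 16 = 1280.00, centroid at (70.00, 252.00).
ΣA = 6400.00 mm², ΣAx_c = 448000.00 mm³, ΣAy_c = 598720.00 mm³.
x_c = 448000.00/6400.00 = 70.00 mm; y_c = 598720.00/6400.00 = 93.55 mm.

x_c = 70.00 mm, y_c = 93.55 mm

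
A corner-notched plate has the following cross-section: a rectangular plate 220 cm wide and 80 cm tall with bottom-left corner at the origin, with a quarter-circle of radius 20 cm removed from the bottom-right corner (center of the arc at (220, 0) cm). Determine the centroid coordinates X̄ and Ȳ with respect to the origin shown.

plate: A = 220 × 80 = 17600.00, centroid at (110.00, 40.00).
removed quarter-circle: A = −¼π·20² = -314.16, centroid at (211.51, 8.49).
ΣA = 17285.84 cm²
ΣAX̄ = (17600.00)(110.00) + (-314.16)(211.51) = 1869551.63 cm³
ΣAȲ = (17600.00)(40.00) + (-314.16)(8.49) = 701333.33 cm³
X̄ = 1869551.63 / 17285.84 = 108.16 cm
Ȳ = 701333.33 / 17285.84 = 40.57 cm

X̄ = 108.16 cm, Ȳ = 40.57 cm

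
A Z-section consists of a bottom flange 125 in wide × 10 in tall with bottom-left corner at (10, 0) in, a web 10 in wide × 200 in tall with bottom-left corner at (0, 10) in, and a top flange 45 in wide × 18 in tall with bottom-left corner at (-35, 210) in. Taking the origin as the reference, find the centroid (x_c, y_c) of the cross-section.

bottom flange: A = 125 × 10 = 1250.00, centroid at (72.50, 5.00).
web: A = 10 × 200 = 2000.00, centroid at (5.00, 110.00).
top flange: A = 45 × 18 = 810.00, centroid at (-12.50, 219.00).
ΣA = 4060.00 in², ΣAx_c = 90500.00 in³, ΣAy_c = 403640.00 in³.
x_c = 90500.00/4060.00 = 22.29 in; y_c = 403640.00/4060.00 = 99.42 in.

x_c = 22.29 in, y_c = 99.42 in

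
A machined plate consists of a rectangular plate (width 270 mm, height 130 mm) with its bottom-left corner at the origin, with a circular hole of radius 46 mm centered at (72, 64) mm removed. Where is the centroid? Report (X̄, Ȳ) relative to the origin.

plate: A = 270 × 130 = 35100.00, centroid at (135.00, 65.00).
hole: A = −π·46² = -6647.61, centroid at (72.00, 64.00).
ΣA = 28452.39 mm², ΣAX̄ = 4259872.08 mm³, ΣAȲ = 1856052.96 mm³.
X̄ = 4259872.08/28452.39 = 149.72 mm; Ȳ = 1856052.96/28452.39 = 65.23 mm.

X̄ = 149.72 mm, Ȳ = 65.23 mm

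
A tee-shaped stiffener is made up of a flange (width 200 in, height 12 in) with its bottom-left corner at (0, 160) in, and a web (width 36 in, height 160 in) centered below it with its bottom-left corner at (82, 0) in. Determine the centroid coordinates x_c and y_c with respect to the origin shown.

Part | A | x̄ᵢ | ȳᵢ | A·x̄ᵢ | A·ȳᵢ
web | 5760.00 | 100.00 | 80.00 | 576000.00 | 460800.00
flange | 2400.00 | 100.00 | 166.00 | 240000.00 | 398400.00
Σ | 8160.00 |  |  | 816000.00 | 859200.00
x_c = 816000.00 / 8160.00 = 100.00 in
y_c = 859200.00 / 8160.00 = 105.29 in

x_c = 100.00 in, y_c = 105.29 in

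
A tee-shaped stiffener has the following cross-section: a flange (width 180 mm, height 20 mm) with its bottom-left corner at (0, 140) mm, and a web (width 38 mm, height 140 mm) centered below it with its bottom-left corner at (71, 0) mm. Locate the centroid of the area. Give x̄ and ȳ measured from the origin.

x̄ = 90.00 mm, ȳ = 102.29 mm

Part | A | x̄ᵢ | ȳᵢ | A·x̄ᵢ | A·ȳᵢ
web | 5320.00 | 90.00 | 70.00 | 478800.00 | 372400.00
flange | 3600.00 | 90.00 | 150.00 | 324000.00 | 540000.00
Σ | 8920.00 |  |  | 802800.00 | 912400.00
x̄ = 802800.00 / 8920.00 = 90.00 mm
ȳ = 912400.00 / 8920.00 = 102.29 mm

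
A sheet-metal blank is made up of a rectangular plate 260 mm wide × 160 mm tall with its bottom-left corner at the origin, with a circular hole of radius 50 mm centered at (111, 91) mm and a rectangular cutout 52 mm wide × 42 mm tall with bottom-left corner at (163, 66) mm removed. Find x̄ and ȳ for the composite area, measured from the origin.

x̄ = 130.65 mm, ȳ = 76.78 mm

plate: A = 260 × 160 = 41600.00, centroid at (130.00, 80.00).
hole 1: A = −π·50² = -7853.98, centroid at (111.00, 91.00).
hole 2: A = −(52 × 42) = -2184.00, centroid at (189.00, 87.00).
ΣA = 31562.02 mm²
ΣAx̄ = (41600.00)(130.00) + (-7853.98)(111.00) + (-2184.00)(189.00) = 4123432.04 mm³
ΣAȳ = (41600.00)(80.00) + (-7853.98)(91.00) + (-2184.00)(87.00) = 2423279.67 mm³
x̄ = 4123432.04 / 31562.02 = 130.65 mm
ȳ = 2423279.67 / 31562.02 = 76.78 mm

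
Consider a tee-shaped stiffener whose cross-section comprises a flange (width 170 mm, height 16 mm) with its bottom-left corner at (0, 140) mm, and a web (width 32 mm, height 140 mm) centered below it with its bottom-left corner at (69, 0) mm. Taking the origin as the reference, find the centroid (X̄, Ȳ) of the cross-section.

web: A = 32 × 140 = 4480.00, centroid at (85.00, 70.00).
flange: A = 170 × 16 = 2720.00, centroid at (85.00, 148.00).
ΣA = 7200.00 mm²
ΣAX̄ = (4480.00)(85.00) + (2720.00)(85.00) = 612000.00 mm³
ΣAȲ = (4480.00)(70.00) + (2720.00)(148.00) = 716160.00 mm³
X̄ = 612000.00 / 7200.00 = 85.00 mm
Ȳ = 716160.00 / 7200.00 = 99.47 mm

X̄ = 85.00 mm, Ȳ = 99.47 mm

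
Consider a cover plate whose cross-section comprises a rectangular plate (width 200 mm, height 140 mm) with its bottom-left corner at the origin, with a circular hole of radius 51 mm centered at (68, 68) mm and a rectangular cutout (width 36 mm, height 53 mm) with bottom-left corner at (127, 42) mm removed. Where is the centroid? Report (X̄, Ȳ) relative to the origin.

Part | A | x̄ᵢ | ȳᵢ | A·x̄ᵢ | A·ȳᵢ
plate | 28000.00 | 100.00 | 70.00 | 2800000.00 | 1960000.00
hole 1 | -8171.28 | 68.00 | 68.00 | -555647.21 | -555647.21
hole 2 | -1908.00 | 145.00 | 68.50 | -276660.00 | -130698.00
Σ | 17920.72 |  |  | 1967692.79 | 1273654.79
X̄ = 1967692.79 / 17920.72 = 109.80 mm
Ȳ = 1273654.79 / 17920.72 = 71.07 mm

X̄ = 109.80 mm, Ȳ = 71.07 mm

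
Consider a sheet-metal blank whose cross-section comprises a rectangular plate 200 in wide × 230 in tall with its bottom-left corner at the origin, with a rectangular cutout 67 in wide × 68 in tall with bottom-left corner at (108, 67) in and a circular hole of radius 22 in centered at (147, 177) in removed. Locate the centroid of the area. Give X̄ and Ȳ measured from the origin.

X̄ = 93.47 in, Ȳ = 114.24 in

Part | A | x̄ᵢ | ȳᵢ | A·x̄ᵢ | A·ȳᵢ
plate | 46000.00 | 100.00 | 115.00 | 4600000.00 | 5290000.00
hole 1 | -4556.00 | 141.50 | 101.00 | -644674.00 | -460156.00
hole 2 | -1520.53 | 147.00 | 177.00 | -223518.03 | -269133.96
Σ | 39923.47 |  |  | 3731807.97 | 4560710.04
X̄ = 3731807.97 / 39923.47 = 93.47 in
Ȳ = 4560710.04 / 39923.47 = 114.24 in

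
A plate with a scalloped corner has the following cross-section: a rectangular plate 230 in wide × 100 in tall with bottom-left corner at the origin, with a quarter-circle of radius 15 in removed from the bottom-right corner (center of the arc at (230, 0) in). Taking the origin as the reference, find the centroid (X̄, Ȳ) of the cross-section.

plate: A = 230 × 100 = 23000.00, centroid at (115.00, 50.00).
removed quarter-circle: A = −¼π·15² = -176.71, centroid at (223.63, 6.37).
ΣA = 22823.29 in², ΣAX̄ = 2605480.65 in³, ΣAȲ = 1148875.00 in³.
X̄ = 2605480.65/22823.29 = 114.16 in; Ȳ = 1148875.00/22823.29 = 50.34 in.

X̄ = 114.16 in, Ȳ = 50.34 in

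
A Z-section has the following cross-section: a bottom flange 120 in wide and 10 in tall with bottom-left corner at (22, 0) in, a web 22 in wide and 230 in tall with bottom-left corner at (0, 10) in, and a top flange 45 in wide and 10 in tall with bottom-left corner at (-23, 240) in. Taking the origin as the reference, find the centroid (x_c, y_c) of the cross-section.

bottom flange: A = 120 × 10 = 1200.00, centroid at (82.00, 5.00).
web: A = 22 × 230 = 5060.00, centroid at (11.00, 125.00).
top flange: A = 45 × 10 = 450.00, centroid at (-0.50, 245.00).
ΣA = 6710.00 in²
ΣAx_c = (1200.00)(82.00) + (5060.00)(11.00) + (450.00)(-0.50) = 153835.00 in³
ΣAy_c = (1200.00)(5.00) + (5060.00)(125.00) + (450.00)(245.00) = 748750.00 in³
x_c = 153835.00 / 6710.00 = 22.93 in
y_c = 748750.00 / 6710.00 = 111.59 in

x_c = 22.93 in, y_c = 111.59 in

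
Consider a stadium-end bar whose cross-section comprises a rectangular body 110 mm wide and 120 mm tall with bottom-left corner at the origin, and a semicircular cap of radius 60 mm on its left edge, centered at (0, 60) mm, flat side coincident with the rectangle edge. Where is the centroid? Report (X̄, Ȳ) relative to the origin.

rectangular body: A = 110 × 120 = 13200.00, centroid at (55.00, 60.00).
semicircular end: A = ½π·60² = 5654.87, centroid at (-25.46, 60.00).
ΣA = 18854.87 mm², ΣAX̄ = 582000.00 mm³, ΣAȲ = 1131292.01 mm³.
X̄ = 582000.00/18854.87 = 30.87 mm; Ȳ = 1131292.01/18854.87 = 60.00 mm.

X̄ = 30.87 mm, Ȳ = 60.00 mm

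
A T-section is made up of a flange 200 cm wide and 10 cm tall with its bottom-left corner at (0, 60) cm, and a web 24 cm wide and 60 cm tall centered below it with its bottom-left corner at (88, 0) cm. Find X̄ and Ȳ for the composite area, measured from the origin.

web: A = 24 × 60 = 1440.00, centroid at (100.00, 30.00).
flange: A = 200 × 10 = 2000.00, centroid at (100.00, 65.00).
ΣA = 3440.00 cm²
ΣAX̄ = (1440.00)(100.00) + (2000.00)(100.00) = 344000.00 cm³
ΣAȲ = (1440.00)(30.00) + (2000.00)(65.00) = 173200.00 cm³
X̄ = 344000.00 / 3440.00 = 100.00 cm
Ȳ = 173200.00 / 3440.00 = 50.35 cm

X̄ = 100.00 cm, Ȳ = 50.35 cm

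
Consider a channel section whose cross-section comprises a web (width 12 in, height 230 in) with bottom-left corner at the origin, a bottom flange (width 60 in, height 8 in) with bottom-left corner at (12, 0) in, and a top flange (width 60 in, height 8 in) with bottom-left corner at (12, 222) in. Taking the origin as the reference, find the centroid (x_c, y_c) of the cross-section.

x_c = 15.29 in, y_c = 115.00 in

web: A = 12 × 230 = 2760.00, centroid at (6.00, 115.00).
bottom flange: A = 60 × 8 = 480.00, centroid at (42.00, 4.00).
top flange: A = 60 × 8 = 480.00, centroid at (42.00, 226.00).
ΣA = 3720.00 in², ΣAx_c = 56880.00 in³, ΣAy_c = 427800.00 in³.
x_c = 56880.00/3720.00 = 15.29 in; y_c = 427800.00/3720.00 = 115.00 in.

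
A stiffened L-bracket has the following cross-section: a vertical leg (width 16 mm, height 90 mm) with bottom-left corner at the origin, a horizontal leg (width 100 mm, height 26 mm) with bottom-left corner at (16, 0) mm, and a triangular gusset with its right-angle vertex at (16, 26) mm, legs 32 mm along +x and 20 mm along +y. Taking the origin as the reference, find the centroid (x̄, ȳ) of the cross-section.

vertical leg: A = 16 × 90 = 1440.00, centroid at (8.00, 45.00).
horizontal leg: A = 100 × 26 = 2600.00, centroid at (66.00, 13.00).
gusset: A = ½·32·20 = 320.00, centroid at (26.67, 32.67).
ΣA = 4360.00 mm²
ΣAx̄ = (1440.00)(8.00) + (2600.00)(66.00) + (320.00)(26.67) = 191653.33 mm³
ΣAȳ = (1440.00)(45.00) + (2600.00)(13.00) + (320.00)(32.67) = 109053.33 mm³
x̄ = 191653.33 / 4360.00 = 43.96 mm
ȳ = 109053.33 / 4360.00 = 25.01 mm

x̄ = 43.96 mm, ȳ = 25.01 mm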